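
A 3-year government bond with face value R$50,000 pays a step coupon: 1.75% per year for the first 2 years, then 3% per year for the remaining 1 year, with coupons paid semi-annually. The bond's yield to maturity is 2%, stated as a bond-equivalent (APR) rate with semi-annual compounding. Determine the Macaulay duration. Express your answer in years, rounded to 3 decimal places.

2.933 years

Periodic yield y = 0.01. Discount each cash flow and weight by its period:
  t   CF        PV=CF/(1+0.01)^t    t·PV
  1       437.50       433.1683       433.1683
  2       437.50       428.8795       857.7590
  3       437.50       424.6332     1,273.8996
  4       437.50       420.4289     1,681.7156
  5       750.00       713.5993     3,567.9963
  6    50,750.00    47,808.7957   286,852.7741
  Σ                 50,229.5049   294,667.3130
Price P = Σ PV = 50,229.5049.
Macaulay duration = Σ(t·PV) / P = 294,667.3130 / 50,229.5049 = 5.86642 half-year periods.
In years: 5.86642 / 2 = 2.93321 years.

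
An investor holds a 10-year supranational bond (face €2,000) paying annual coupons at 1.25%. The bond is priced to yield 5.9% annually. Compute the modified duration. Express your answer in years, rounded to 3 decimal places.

8.782 years

Periodic yield y = 0.059. First find Macaulay duration:
  t   CF        PV=CF/(1+0.059)^t    t·PV
  1        25.00        23.6072        23.6072
  2        25.00        22.2920        44.5839
  3        25.00        21.0500        63.1500
  4        25.00        19.8772        79.5090
  5        25.00        18.7698        93.8491
  6        25.00        17.7241       106.3446
  7        25.00        16.7366       117.1565
  8        25.00        15.8042       126.4335
  9        25.00        14.9237       134.3133
  10    2,025.00     1,141.4724    11,414.7243
  Σ                  1,312.2573    12,203.6714
P = 1,312.2573; Macaulay duration = 12,203.6714 / 1,312.2573 = 9.29976 years.
Modified duration = D_Mac / (1 + y) = 9.29976 / 1.059 = 8.78164 years.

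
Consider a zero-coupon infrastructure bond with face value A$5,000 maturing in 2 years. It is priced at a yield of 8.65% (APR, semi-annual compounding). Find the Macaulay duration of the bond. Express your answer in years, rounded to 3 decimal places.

A zero-coupon bond has a single cash flow at maturity, so its Macaulay duration equals its maturity: 2 years.
(Equivalently: 4 semi-annual periods ÷ 2 = 2 years.)

2.000 years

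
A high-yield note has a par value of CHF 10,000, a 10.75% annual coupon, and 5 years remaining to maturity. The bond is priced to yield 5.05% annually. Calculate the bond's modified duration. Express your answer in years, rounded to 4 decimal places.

4.0148 years

Periodic yield y = 0.0505. First find Macaulay duration:
  t   CF        PV=CF/(1+0.0505)^t    t·PV
  1     1,075.00     1,023.3222     1,023.3222
  2     1,075.00       974.1287     1,948.2575
  3     1,075.00       927.3001     2,781.9002
  4     1,075.00       882.7226     3,530.8903
  5    11,075.00     8,656.9209    43,284.6047
  Σ                 12,464.3945    52,568.9749
P = 12,464.3945; Macaulay duration = 52,568.9749 / 12,464.3945 = 4.21753 years.
Modified duration = D_Mac / (1 + y) = 4.21753 / 1.0505 = 4.01478 years.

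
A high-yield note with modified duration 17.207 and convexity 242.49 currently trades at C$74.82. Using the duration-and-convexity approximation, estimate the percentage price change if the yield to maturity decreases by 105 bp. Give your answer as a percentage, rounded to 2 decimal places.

+19.40%

Duration effect: -D_mod·Δy = -17.207 × (-0.0105) = +0.1806735
Convexity effect: ½·C·(Δy)² = 0.5 × 242.49 × (-0.0105)² = +0.01336726125
ΔP/P ≈ +0.1806735 + 0.01336726125 = +0.19404076125
= +19.404076125%.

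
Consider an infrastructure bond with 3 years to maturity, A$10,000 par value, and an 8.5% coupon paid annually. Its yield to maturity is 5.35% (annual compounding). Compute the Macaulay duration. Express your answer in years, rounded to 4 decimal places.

2.7807 years

Periodic yield y = 0.0535. Discount each cash flow and weight by its year:
  t   CF        PV=CF/(1+0.0535)^t    t·PV
  1       850.00       806.8344       806.8344
  2       850.00       765.8608     1,531.7216
  3    10,850.00     9,279.5330    27,838.5989
  Σ                 10,852.2281    30,177.1548
Price P = Σ PV = 10,852.2281.
Macaulay duration = Σ(t·PV) / P = 30,177.1548 / 10,852.2281 = 2.78073 years.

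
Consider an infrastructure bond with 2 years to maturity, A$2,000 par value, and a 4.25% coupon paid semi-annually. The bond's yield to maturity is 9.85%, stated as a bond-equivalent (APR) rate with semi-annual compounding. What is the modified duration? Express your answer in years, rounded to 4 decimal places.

1.8438 years

Periodic yield y = 0.04925. First find Macaulay duration:
  t   CF        PV=CF/(1+0.04925)^t    t·PV
  1        42.50        40.5051        40.5051
  2        42.50        38.6039        77.2078
  3        42.50        36.7919       110.3756
  4     2,042.50     1,685.1794     6,740.7178
  Σ                  1,801.0803     6,968.8063
P = 1,801.0803; Macaulay duration = 6,968.8063 / 1,801.0803 = 3.86924 half-year periods = 1.93462 years.
Modified duration = D_Mac / (1 + y) = 1.93462 / 1.04925 = 1.84381 years.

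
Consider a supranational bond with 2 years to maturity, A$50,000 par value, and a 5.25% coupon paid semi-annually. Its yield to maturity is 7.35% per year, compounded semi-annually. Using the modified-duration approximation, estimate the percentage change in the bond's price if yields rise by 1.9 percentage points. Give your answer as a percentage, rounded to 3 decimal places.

-3.524%

Periodic yield y = 0.03675. Modified duration first:
  t   CF        PV=CF/(1+0.03675)^t    t·PV
  1     1,312.50     1,265.9754     1,265.9754
  2     1,312.50     1,221.1000     2,442.2000
  3     1,312.50     1,177.8153     3,533.4458
  4    51,312.50    44,414.7271   177,658.9085
  Σ                 48,079.6178   184,900.5297
P = 48,079.6178; D_Mac = 3.84572 half-year periods = 1.92286 yrs; D_mod = 1.92286/(1+0.03675) = 1.85470 yrs.
ΔP/P ≈ -D_mod · Δy = -1.85470 × (+0.019) = -0.035239 = -3.5239%.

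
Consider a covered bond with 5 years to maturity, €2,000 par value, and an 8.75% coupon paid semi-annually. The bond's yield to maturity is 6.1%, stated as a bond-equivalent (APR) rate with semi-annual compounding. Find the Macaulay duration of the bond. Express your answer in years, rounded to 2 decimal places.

Periodic yield y = 0.0305. Discount each cash flow and weight by its period:
  t   CF        PV=CF/(1+0.0305)^t    t·PV
  1        87.50        84.9102        84.9102
  2        87.50        82.3971       164.7943
  3        87.50        79.9584       239.8752
  4        87.50        77.5918       310.3674
  5        87.50        75.2953       376.4767
  6        87.50        73.0668       438.4008
  7        87.50        70.9042       496.3295
  8        87.50        68.8056       550.4452
  9        87.50        66.7692       600.9227
  10    2,087.50     1,545.7759    15,457.7587
  Σ                  2,225.4747    18,720.2806
Price P = Σ PV = 2,225.4747.
Macaulay duration = Σ(t·PV) / P = 18,720.2806 / 2,225.4747 = 8.41181 half-year periods.
In years: 8.41181 / 2 = 4.20591 years.

4.21 years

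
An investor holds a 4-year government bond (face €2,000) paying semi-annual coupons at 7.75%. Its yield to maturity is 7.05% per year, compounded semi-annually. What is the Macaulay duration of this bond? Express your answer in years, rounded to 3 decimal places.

3.522 years

Periodic yield y = 0.03525. Discount each cash flow and weight by its period:
  t   CF        PV=CF/(1+0.03525)^t    t·PV
  1        77.50        74.8611        74.8611
  2        77.50        72.3121       144.6243
  3        77.50        69.8499       209.5498
  4        77.50        67.4716       269.8862
  5        77.50        65.1742       325.8708
  6        77.50        62.9550       377.7300
  7        77.50        60.8114       425.6798
  8     2,077.50     1,574.6322    12,597.0573
  Σ                  2,048.0675    14,425.2595
Price P = Σ PV = 2,048.0675.
Macaulay duration = Σ(t·PV) / P = 14,425.2595 / 2,048.0675 = 7.04335 half-year periods.
In years: 7.04335 / 2 = 3.52168 years.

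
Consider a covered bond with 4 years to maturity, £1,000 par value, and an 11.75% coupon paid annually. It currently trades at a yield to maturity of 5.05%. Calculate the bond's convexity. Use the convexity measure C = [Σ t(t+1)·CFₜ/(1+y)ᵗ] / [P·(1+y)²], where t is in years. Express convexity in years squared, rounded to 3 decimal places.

14.963

With y = 0.0505:
  t   CF        PV=CF/(1+0.0505)^t    t·PV        t(t+1)·PV
  1       117.50       111.8515       111.8515         223.7030
  2       117.50       106.4745       212.9491         638.8472
  3       117.50       101.3561       304.0682       1,216.2727
  4     1,117.50       917.6209     3,670.4837      18,352.4183
  Σ                  1,237.3030     4,299.3524      20,431.2412
P = 1,237.3030.
Convexity = Σ t(t+1)·PV / [P·(1+y)²] = 20,431.2412 / (1,237.3030 × 1.103550) = 14.96327.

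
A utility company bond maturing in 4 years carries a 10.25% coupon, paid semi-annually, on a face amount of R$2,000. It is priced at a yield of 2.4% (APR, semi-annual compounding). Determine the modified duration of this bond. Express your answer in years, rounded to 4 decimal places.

Periodic yield y = 0.012. First find Macaulay duration:
  t   CF        PV=CF/(1+0.012)^t    t·PV
  1       102.50       101.2846       101.2846
  2       102.50       100.0836       200.1672
  3       102.50        98.8968       296.6905
  4       102.50        97.7241       390.8965
  5       102.50        96.5653       482.8267
  6       102.50        95.4203       572.5218
  7       102.50        94.2888       660.0219
  8     2,102.50     1,911.1374    15,289.0990
  Σ                  2,595.4010    17,993.5081
P = 2,595.4010; Macaulay duration = 17,993.5081 / 2,595.4010 = 6.93284 half-year periods = 3.46642 years.
Modified duration = D_Mac / (1 + y) = 3.46642 / 1.012 = 3.42532 years.

3.4253 years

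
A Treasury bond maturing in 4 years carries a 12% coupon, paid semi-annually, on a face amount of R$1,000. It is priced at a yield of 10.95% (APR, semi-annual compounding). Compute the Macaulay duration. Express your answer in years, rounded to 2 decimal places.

Periodic yield y = 0.05475. Discount each cash flow and weight by its period:
  t   CF        PV=CF/(1+0.05475)^t    t·PV
  1        60.00        56.8855        56.8855
  2        60.00        53.9327       107.8654
  3        60.00        51.1332       153.3995
  4        60.00        48.4789       193.9158
  5        60.00        45.9625       229.8125
  6        60.00        43.5767       261.4600
  7        60.00        41.3147       289.2028
  8     1,060.00       692.0056     5,536.0446
  Σ                  1,033.2898     6,828.5861
Price P = Σ PV = 1,033.2898.
Macaulay duration = Σ(t·PV) / P = 6,828.5861 / 1,033.2898 = 6.60859 half-year periods.
In years: 6.60859 / 2 = 3.30429 years.

3.30 years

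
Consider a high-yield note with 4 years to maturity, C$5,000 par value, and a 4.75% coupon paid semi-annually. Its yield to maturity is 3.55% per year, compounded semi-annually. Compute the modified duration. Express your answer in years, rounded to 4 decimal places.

Periodic yield y = 0.01775. First find Macaulay duration:
  t   CF        PV=CF/(1+0.01775)^t    t·PV
  1       118.75       116.6789       116.6789
  2       118.75       114.6440       229.2880
  3       118.75       112.6446       337.9337
  4       118.75       110.6800       442.7200
  5       118.75       108.7497       543.7485
  6       118.75       106.8531       641.1183
  7       118.75       104.9895       734.9265
  8     5,118.75     4,446.6713    35,573.3707
  Σ                  5,221.9111    38,619.7847
P = 5,221.9111; Macaulay duration = 38,619.7847 / 5,221.9111 = 7.39572 half-year periods = 3.69786 years.
Modified duration = D_Mac / (1 + y) = 3.69786 / 1.01775 = 3.63337 years.

3.6334 years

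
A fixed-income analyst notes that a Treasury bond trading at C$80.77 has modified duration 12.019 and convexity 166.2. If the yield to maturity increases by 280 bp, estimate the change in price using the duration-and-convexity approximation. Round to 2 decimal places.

-C$21.92

Duration effect: -D_mod·Δy = -12.019 × (+0.028) = -0.336532
Convexity effect: ½·C·(Δy)² = 0.5 × 166.2 × (0.028)² = +0.0651504
ΔP/P ≈ -0.336532 + 0.0651504 = -0.2713816
ΔP ≈ 80.77 × (-0.2713816) = -21.919491832.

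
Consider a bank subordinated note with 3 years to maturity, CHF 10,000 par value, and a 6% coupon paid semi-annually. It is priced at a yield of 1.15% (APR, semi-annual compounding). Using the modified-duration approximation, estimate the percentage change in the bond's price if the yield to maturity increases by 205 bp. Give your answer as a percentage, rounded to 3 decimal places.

Periodic yield y = 0.00575. Modified duration first:
  t   CF        PV=CF/(1+0.00575)^t    t·PV
  1       300.00       298.2849       298.2849
  2       300.00       296.5795       593.1591
  3       300.00       294.8839       884.6518
  4       300.00       293.1981     1,172.7922
  5       300.00       291.5218     1,457.6090
  6    10,300.00     9,951.6932    59,710.1590
  Σ                 11,426.1614    64,116.6560
P = 11,426.1614; D_Mac = 5.61139 half-year periods = 2.80570 yrs; D_mod = 2.80570/(1+0.00575) = 2.78965 yrs.
ΔP/P ≈ -D_mod · Δy = -2.78965 × (+0.0205) = -0.057188 = -5.7188%.

-5.719%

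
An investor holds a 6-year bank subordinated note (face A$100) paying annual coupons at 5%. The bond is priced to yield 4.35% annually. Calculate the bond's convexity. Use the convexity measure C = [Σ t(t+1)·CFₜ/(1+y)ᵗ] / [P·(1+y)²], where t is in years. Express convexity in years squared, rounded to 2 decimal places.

32.97

With y = 0.0435:
  t   CF        PV=CF/(1+0.0435)^t    t·PV        t(t+1)·PV
  1         5.00         4.7916         4.7916           9.5831
  2         5.00         4.5918         9.1836          27.5509
  3         5.00         4.4004        13.2012          52.8049
  4         5.00         4.2170        16.8679          84.3393
  5         5.00         4.0412        20.2059         121.2353
  6       105.00        81.3270       487.9618       3,415.7326
  Σ                    103.3689       552.2120       3,711.2462
P = 103.3689.
Convexity = Σ t(t+1)·PV / [P·(1+y)²] = 3,711.2462 / (103.3689 × 1.088892) = 32.97197.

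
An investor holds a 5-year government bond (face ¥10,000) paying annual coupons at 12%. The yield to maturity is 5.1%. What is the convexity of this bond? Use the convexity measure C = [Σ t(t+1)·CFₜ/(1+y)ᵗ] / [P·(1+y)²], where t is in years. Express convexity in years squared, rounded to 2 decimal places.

With y = 0.051:
  t   CF        PV=CF/(1+0.051)^t    t·PV        t(t+1)·PV
  1     1,200.00     1,141.7697     1,141.7697       2,283.5395
  2     1,200.00     1,086.3651     2,172.7302       6,518.1907
  3     1,200.00     1,033.6490     3,100.9471      12,403.7883
  4     1,200.00       983.4910     3,933.9639      19,669.8196
  5    11,200.00     8,733.8241    43,669.1207     262,014.7240
  Σ                 12,979.0990    54,018.5316     302,890.0621
P = 12,979.0990.
Convexity = Σ t(t+1)·PV / [P·(1+y)²] = 302,890.0621 / (12,979.0990 × 1.104601) = 21.12686.

21.13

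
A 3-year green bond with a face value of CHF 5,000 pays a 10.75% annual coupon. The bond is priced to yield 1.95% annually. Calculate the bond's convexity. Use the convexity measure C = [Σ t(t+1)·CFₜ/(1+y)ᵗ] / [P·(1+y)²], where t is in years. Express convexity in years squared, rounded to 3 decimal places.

10.260

With y = 0.0195:
  t   CF        PV=CF/(1+0.0195)^t    t·PV        t(t+1)·PV
  1       537.50       527.2192       527.2192       1,054.4385
  2       537.50       517.1351     1,034.2702       3,102.8105
  3     5,537.50     5,225.7911    15,677.3734      62,709.4938
  Σ                  6,270.1455    17,238.8629      66,866.7428
P = 6,270.1455.
Convexity = Σ t(t+1)·PV / [P·(1+y)²] = 66,866.7428 / (6,270.1455 × 1.039380) = 10.26025.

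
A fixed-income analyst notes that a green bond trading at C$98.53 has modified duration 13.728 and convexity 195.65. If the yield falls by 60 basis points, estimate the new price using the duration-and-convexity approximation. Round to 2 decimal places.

C$106.99

Duration effect: -D_mod·Δy = -13.728 × (-0.006) = +0.082368
Convexity effect: ½·C·(Δy)² = 0.5 × 195.65 × (-0.006)² = +0.0035217
ΔP/P ≈ +0.082368 + 0.0035217 = +0.0858897
New price ≈ 98.53 × (1 + 0.0858897) = 106.992712141.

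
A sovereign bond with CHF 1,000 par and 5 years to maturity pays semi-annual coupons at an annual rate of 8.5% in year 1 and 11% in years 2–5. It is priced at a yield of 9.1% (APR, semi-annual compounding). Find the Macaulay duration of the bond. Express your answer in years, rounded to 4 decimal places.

4.0903 years

Periodic yield y = 0.0455. Discount each cash flow and weight by its period:
  t   CF        PV=CF/(1+0.0455)^t    t·PV
  1        42.50        40.6504        40.6504
  2        42.50        38.8813        77.7626
  3        55.00        48.1272       144.3816
  4        55.00        46.0327       184.1308
  5        55.00        44.0294       220.1469
  6        55.00        42.1132       252.6793
  7        55.00        40.2805       281.9632
  8        55.00        38.5275       308.2197
  9        55.00        36.8508       331.6568
  10    1,055.00       676.1018     6,761.0179
  Σ                  1,051.5947     8,602.6093
Price P = Σ PV = 1,051.5947.
Macaulay duration = Σ(t·PV) / P = 8,602.6093 / 1,051.5947 = 8.18054 half-year periods.
In years: 8.18054 / 2 = 4.09027 years.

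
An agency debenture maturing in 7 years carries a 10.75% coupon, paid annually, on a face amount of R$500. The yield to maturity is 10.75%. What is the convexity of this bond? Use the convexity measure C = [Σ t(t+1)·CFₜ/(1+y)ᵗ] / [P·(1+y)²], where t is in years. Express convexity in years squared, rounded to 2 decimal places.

With y = 0.1075:
  t   CF        PV=CF/(1+0.1075)^t    t·PV        t(t+1)·PV
  1        53.75        48.5327        48.5327          97.0655
  2        53.75        43.8219        87.6438         262.9313
  3        53.75        39.5683       118.7049         474.8195
  4        53.75        35.7276       142.9103         714.5515
  5        53.75        32.2597       161.2983         967.7898
  6        53.75        29.1284       174.7702       1,223.3912
  7       553.75       270.9615     1,896.7305      15,173.8442
  Σ                    500.0000     2,630.5907      18,914.3929
P = 500.0000.
Convexity = Σ t(t+1)·PV / [P·(1+y)²] = 18,914.3929 / (500.0000 × 1.226556) = 30.84146.

30.84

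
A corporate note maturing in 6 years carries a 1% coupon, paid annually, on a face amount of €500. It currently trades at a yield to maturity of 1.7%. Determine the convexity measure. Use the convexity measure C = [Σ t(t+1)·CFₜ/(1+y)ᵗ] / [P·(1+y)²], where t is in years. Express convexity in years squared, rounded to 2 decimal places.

With y = 0.017:
  t   CF        PV=CF/(1+0.017)^t    t·PV        t(t+1)·PV
  1         5.00         4.9164         4.9164           9.8328
  2         5.00         4.8342         9.6685          29.0054
  3         5.00         4.7534        14.2603          57.0412
  4         5.00         4.6740        18.6959          93.4795
  5         5.00         4.5958        22.9792         137.8753
  6       505.00       456.4210     2,738.5263      19,169.6839
  Σ                    480.1950     2,809.0466      19,496.9181
P = 480.1950.
Convexity = Σ t(t+1)·PV / [P·(1+y)²] = 19,496.9181 / (480.1950 × 1.034289) = 39.25604.

39.26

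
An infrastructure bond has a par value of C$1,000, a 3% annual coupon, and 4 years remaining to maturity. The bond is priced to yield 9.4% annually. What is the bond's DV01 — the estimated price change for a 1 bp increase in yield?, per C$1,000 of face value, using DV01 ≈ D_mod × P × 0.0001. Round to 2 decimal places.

C$0.28

Periodic yield y = 0.094.
  t   CF        PV=CF/(1+0.094)^t    t·PV
  1        30.00        27.4223        27.4223
  2        30.00        25.0661        50.1322
  3        30.00        22.9123        68.7370
  4     1,030.00       719.0646     2,876.2586
  Σ                    794.4654     3,022.5501
P = 794.4654; D_Mac = 3.80451 yrs; D_mod = 3.47761 yrs.
DV01 ≈ 3.47761 × 794.4654 × 0.0001 = 0.276284.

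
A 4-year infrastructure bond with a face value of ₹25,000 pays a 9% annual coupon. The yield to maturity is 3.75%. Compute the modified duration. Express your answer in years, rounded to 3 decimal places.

Periodic yield y = 0.0375. First find Macaulay duration:
  t   CF        PV=CF/(1+0.0375)^t    t·PV
  1     2,250.00     2,168.6747     2,168.6747
  2     2,250.00     2,090.2889     4,180.5777
  3     2,250.00     2,014.7363     6,044.2088
  4    27,250.00    23,518.7418    94,074.9674
  Σ                 29,792.4417   106,468.4286
P = 29,792.4417; Macaulay duration = 106,468.4286 / 29,792.4417 = 3.57367 years.
Modified duration = D_Mac / (1 + y) = 3.57367 / 1.0375 = 3.44450 years.

3.445 years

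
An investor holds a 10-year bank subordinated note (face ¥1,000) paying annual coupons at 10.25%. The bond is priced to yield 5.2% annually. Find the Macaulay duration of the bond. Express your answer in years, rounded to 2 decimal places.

Periodic yield y = 0.052. Discount each cash flow and weight by its year:
  t   CF        PV=CF/(1+0.052)^t    t·PV
  1       102.50        97.4335        97.4335
  2       102.50        92.6174       185.2347
  3       102.50        88.0393       264.1179
  4       102.50        83.6876       334.7502
  5       102.50        79.5509       397.7546
  6       102.50        75.6187       453.7124
  7       102.50        71.8809       503.1665
  8       102.50        68.3279       546.6230
  9       102.50        64.9505       584.5541
  10    1,102.50       664.0812     6,640.8122
  Σ                  1,386.1878    10,008.1592
Price P = Σ PV = 1,386.1878.
Macaulay duration = Σ(t·PV) / P = 10,008.1592 / 1,386.1878 = 7.21992 years.

7.22 years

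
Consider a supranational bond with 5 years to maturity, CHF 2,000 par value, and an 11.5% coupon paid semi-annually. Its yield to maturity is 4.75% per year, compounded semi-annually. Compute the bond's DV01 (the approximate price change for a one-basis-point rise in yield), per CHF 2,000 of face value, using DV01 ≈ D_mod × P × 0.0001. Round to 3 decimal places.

CHF 1.035

Periodic yield y = 0.02375.
  t   CF        PV=CF/(1+0.02375)^t    t·PV
  1       115.00       112.3321       112.3321
  2       115.00       109.7261       219.4522
  3       115.00       107.1806       321.5417
  4       115.00       104.6941       418.7764
  5       115.00       102.2653       511.3265
  6       115.00        99.8928       599.3570
  7       115.00        97.5754       683.0280
  8       115.00        95.3118       762.4941
  9       115.00        93.1006       837.9056
  10    2,115.00     1,672.5196    16,725.1963
  Σ                  2,594.5985    21,191.4100
P = 2,594.5985; D_Mac = 8.16751 half-year periods = 4.08376 yrs; D_mod = 3.98902 yrs.
DV01 ≈ 3.98902 × 2,594.5985 × 0.0001 = 1.034989.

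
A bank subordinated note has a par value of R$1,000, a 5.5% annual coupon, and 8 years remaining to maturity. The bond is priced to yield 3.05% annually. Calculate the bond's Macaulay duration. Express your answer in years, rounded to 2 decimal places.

Periodic yield y = 0.0305. Discount each cash flow and weight by its year:
  t   CF        PV=CF/(1+0.0305)^t    t·PV
  1        55.00        53.3721        53.3721
  2        55.00        51.7925       103.5850
  3        55.00        50.2596       150.7787
  4        55.00        48.7720       195.0881
  5        55.00        47.3285       236.6425
  6        55.00        45.9277       275.5662
  7        55.00        44.5684       311.9786
  8     1,055.00       829.5995     6,636.7961
  Σ                  1,171.6203     7,963.8073
Price P = Σ PV = 1,171.6203.
Macaulay duration = Σ(t·PV) / P = 7,963.8073 / 1,171.6203 = 6.79726 years.

6.80 years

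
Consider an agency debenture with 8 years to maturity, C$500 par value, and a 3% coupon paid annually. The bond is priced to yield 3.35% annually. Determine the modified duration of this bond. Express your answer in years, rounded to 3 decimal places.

6.985 years

Periodic yield y = 0.0335. First find Macaulay duration:
  t   CF        PV=CF/(1+0.0335)^t    t·PV
  1        15.00        14.5138        14.5138
  2        15.00        14.0433        28.0867
  3        15.00        13.5881        40.7644
  4        15.00        13.1477        52.5907
  5        15.00        12.7215        63.6076
  6        15.00        12.3092        73.8550
  7        15.00        11.9102        83.3712
  8       515.00       395.6611     3,165.2890
  Σ                    487.8949     3,522.0783
P = 487.8949; Macaulay duration = 3,522.0783 / 487.8949 = 7.21893 years.
Modified duration = D_Mac / (1 + y) = 7.21893 / 1.0335 = 6.98493 years.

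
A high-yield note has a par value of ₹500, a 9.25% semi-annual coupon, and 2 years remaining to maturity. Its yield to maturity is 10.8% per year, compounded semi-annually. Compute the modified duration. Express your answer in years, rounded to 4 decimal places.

1.7735 years

Periodic yield y = 0.054. First find Macaulay duration:
  t   CF        PV=CF/(1+0.054)^t    t·PV
  1       23.125        21.9402        21.9402
  2       23.125        20.8162        41.6323
  3       23.125        19.7497        59.2490
  4      523.125       423.8801     1,695.5204
  Σ                    486.3862     1,818.3420
P = 486.3862; Macaulay duration = 1,818.3420 / 486.3862 = 3.73847 half-year periods = 1.86924 years.
Modified duration = D_Mac / (1 + y) = 1.86924 / 1.054 = 1.77347 years.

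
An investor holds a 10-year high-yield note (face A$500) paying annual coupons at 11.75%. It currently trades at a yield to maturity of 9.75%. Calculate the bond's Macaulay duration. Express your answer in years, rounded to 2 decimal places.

Periodic yield y = 0.0975. Discount each cash flow and weight by its year:
  t   CF        PV=CF/(1+0.0975)^t    t·PV
  1        58.75        53.5308        53.5308
  2        58.75        48.7752        97.5503
  3        58.75        44.4421       133.3262
  4        58.75        40.4939       161.9757
  5        58.75        36.8965       184.4825
  6        58.75        33.6187       201.7121
  7        58.75        30.6321       214.4244
  8        58.75        27.9108       223.2861
  9        58.75        25.4312       228.8809
  10      558.75       220.3800     2,203.8003
  Σ                    562.1112     3,702.9693
Price P = Σ PV = 562.1112.
Macaulay duration = Σ(t·PV) / P = 3,702.9693 / 562.1112 = 6.58761 years.

6.59 years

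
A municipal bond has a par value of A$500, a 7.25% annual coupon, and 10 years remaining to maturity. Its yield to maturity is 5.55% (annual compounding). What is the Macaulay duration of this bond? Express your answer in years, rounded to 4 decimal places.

Periodic yield y = 0.0555. Discount each cash flow and weight by its year:
  t   CF        PV=CF/(1+0.0555)^t    t·PV
  1        36.25        34.3439        34.3439
  2        36.25        32.5381        65.0761
  3        36.25        30.8271        92.4814
  4        36.25        29.2062       116.8248
  5        36.25        27.6705       138.3524
  6        36.25        26.2155       157.2932
  7        36.25        24.8371       173.8595
  8        36.25        23.5311       188.2487
  9        36.25        22.2938       200.6441
  10      536.25       312.4532     3,124.5317
  Σ                    563.9164     4,291.6558
Price P = Σ PV = 563.9164.
Macaulay duration = Σ(t·PV) / P = 4,291.6558 / 563.9164 = 7.61045 years.

7.6104 years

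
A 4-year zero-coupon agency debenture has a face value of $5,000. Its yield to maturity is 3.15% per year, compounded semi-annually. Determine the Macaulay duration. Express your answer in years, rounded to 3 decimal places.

A zero-coupon bond has a single cash flow at maturity, so its Macaulay duration equals its maturity: 4 years.
(Equivalently: 8 semi-annual periods ÷ 2 = 4 years.)

4.000 years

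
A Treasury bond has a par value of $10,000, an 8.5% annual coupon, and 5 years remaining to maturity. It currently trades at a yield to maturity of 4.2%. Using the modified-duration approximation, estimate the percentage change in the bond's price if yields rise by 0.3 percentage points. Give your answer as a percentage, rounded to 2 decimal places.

-1.25%

Periodic yield y = 0.042. Modified duration first:
  t   CF        PV=CF/(1+0.042)^t    t·PV
  1       850.00       815.7390       815.7390
  2       850.00       782.8589     1,565.7178
  3       850.00       751.3041     2,253.9124
  4       850.00       721.0212     2,884.0849
  5    10,850.00     8,832.6525    44,163.2624
  Σ                 11,903.5757    51,682.7164
P = 11,903.5757; D_Mac = 4.34178 yrs; D_mod = 4.34178/(1+0.042) = 4.16678 yrs.
ΔP/P ≈ -D_mod · Δy = -4.16678 × (+0.003) = -0.012500 = -1.2500%.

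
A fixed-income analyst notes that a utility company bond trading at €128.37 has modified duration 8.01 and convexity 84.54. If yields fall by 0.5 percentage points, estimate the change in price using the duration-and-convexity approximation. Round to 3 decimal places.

Duration effect: -D_mod·Δy = -8.01 × (-0.005) = +0.040050
Convexity effect: ½·C·(Δy)² = 0.5 × 84.54 × (-0.005)² = +0.00105675
ΔP/P ≈ +0.040050 + 0.00105675 = +0.04110675
ΔP ≈ 128.37 × (+0.04110675) = +5.2768734975.

+€5.277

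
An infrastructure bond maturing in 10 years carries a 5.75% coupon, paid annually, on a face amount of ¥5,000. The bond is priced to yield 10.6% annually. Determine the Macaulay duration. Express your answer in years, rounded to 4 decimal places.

7.4191 years

Periodic yield y = 0.106. Discount each cash flow and weight by its year:
  t   CF        PV=CF/(1+0.106)^t    t·PV
  1       287.50       259.9458       259.9458
  2       287.50       235.0323       470.0646
  3       287.50       212.5066       637.5199
  4       287.50       192.1398       768.5592
  5       287.50       173.7250       868.6248
  6       287.50       157.0750       942.4500
  7       287.50       142.0208       994.1456
  8       287.50       128.4094     1,027.2752
  9       287.50       116.1025     1,044.9228
  10    5,287.50     1,930.6303    19,306.3027
  Σ                  3,547.5875    26,319.8107
Price P = Σ PV = 3,547.5875.
Macaulay duration = Σ(t·PV) / P = 26,319.8107 / 3,547.5875 = 7.41907 years.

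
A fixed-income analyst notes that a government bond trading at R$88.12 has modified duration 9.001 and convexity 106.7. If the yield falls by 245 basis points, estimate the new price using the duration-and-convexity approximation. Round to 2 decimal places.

R$110.37

Duration effect: -D_mod·Δy = -9.001 × (-0.0245) = +0.2205245
Convexity effect: ½·C·(Δy)² = 0.5 × 106.7 × (-0.0245)² = +0.0320233375
ΔP/P ≈ +0.2205245 + 0.0320233375 = +0.2525478375
New price ≈ 88.12 × (1 + 0.2525478375) = 110.3745154405.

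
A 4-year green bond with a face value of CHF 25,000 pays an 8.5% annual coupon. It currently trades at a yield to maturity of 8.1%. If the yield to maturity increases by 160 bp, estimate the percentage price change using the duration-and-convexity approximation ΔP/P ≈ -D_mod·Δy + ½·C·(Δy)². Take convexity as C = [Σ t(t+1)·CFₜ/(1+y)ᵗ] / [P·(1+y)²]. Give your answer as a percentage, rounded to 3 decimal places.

-5.078%

With y = 0.081:
  t   CF        PV=CF/(1+0.081)^t    t·PV        t(t+1)·PV
  1     2,125.00     1,965.7724     1,965.7724       3,931.5449
  2     2,125.00     1,818.4759     3,636.9518      10,910.8553
  3     2,125.00     1,682.2164     5,046.6491      20,186.5963
  4    27,125.00    19,864.0121    79,456.0484     397,280.2420
  Σ                 25,330.4768    90,105.4217     432,309.2385
P = 25,330.4768; D_Mac = 3.55719 yrs; D_mod = 3.29065 yrs; C = 14.60494.
Duration effect: -3.29065 × (+0.016) = -0.052650
Convexity effect: 0.5 × 14.60494 × (0.016)² = +0.0018694
ΔP/P ≈ -0.052650 + 0.0018694 = -0.050781 = -5.0781%.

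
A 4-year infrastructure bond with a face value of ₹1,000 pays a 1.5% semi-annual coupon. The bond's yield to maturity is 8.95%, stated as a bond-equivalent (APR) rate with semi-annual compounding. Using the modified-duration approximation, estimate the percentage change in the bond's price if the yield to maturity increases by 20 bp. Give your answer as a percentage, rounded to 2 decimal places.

Periodic yield y = 0.04475. Modified duration first:
  t   CF        PV=CF/(1+0.04475)^t    t·PV
  1         7.50         7.1788         7.1788
  2         7.50         6.8713        13.7425
  3         7.50         6.5769        19.7308
  4         7.50         6.2952        25.1809
  5         7.50         6.0256        30.1279
  6         7.50         5.7675        34.6050
  7         7.50         5.5205        38.6432
  8     1,007.50       709.8164     5,678.5310
  Σ                    754.0521     5,847.7401
P = 754.0521; D_Mac = 7.75509 half-year periods = 3.87754 yrs; D_mod = 3.87754/(1+0.04475) = 3.71146 yrs.
ΔP/P ≈ -D_mod · Δy = -3.71146 × (+0.002) = -0.007423 = -0.7423%.

-0.74%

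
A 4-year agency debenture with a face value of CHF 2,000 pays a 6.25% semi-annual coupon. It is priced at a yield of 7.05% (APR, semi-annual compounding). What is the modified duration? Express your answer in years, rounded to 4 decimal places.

3.4715 years

Periodic yield y = 0.03525. First find Macaulay duration:
  t   CF        PV=CF/(1+0.03525)^t    t·PV
  1        62.50        60.3719        60.3719
  2        62.50        58.3162       116.6325
  3        62.50        56.3306       168.9918
  4        62.50        54.4125       217.6502
  5        62.50        52.5598       262.7991
  6        62.50        50.7702       304.6210
  7        62.50        49.0415       343.2902
  8     2,062.50     1,563.2630    12,506.1039
  Σ                  1,945.0657    13,980.4604
P = 1,945.0657; Macaulay duration = 13,980.4604 / 1,945.0657 = 7.18765 half-year periods = 3.59383 years.
Modified duration = D_Mac / (1 + y) = 3.59383 / 1.03525 = 3.47146 years.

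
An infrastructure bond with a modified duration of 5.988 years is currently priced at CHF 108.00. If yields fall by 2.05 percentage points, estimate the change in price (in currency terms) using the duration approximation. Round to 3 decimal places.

+CHF 13.257

Duration approximation: ΔP/P ≈ -D_mod · Δy = -5.988 × (-0.0205) = +0.122754.
ΔP ≈ 108.00 × (+0.122754) = +13.257432.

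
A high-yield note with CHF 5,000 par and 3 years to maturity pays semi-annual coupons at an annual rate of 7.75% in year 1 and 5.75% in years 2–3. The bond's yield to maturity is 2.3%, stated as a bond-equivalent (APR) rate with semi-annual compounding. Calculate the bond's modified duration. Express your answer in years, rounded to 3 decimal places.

2.741 years

Periodic yield y = 0.0115. First find Macaulay duration:
  t   CF        PV=CF/(1+0.0115)^t    t·PV
  1       193.75       191.5472       191.5472
  2       193.75       189.3695       378.7389
  3       143.75       138.9025       416.7076
  4       143.75       137.3233       549.2933
  5       143.75       135.7621       678.8103
  6     5,143.75     4,802.6897    28,816.1383
  Σ                  5,595.5943    31,031.2357
P = 5,595.5943; Macaulay duration = 31,031.2357 / 5,595.5943 = 5.54566 half-year periods = 2.77283 years.
Modified duration = D_Mac / (1 + y) = 2.77283 / 1.0115 = 2.74130 years.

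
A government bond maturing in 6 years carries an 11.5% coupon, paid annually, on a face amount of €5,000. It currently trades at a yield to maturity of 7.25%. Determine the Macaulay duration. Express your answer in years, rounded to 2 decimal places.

Periodic yield y = 0.0725. Discount each cash flow and weight by its year:
  t   CF        PV=CF/(1+0.0725)^t    t·PV
  1       575.00       536.1305       536.1305
  2       575.00       499.8886       999.7772
  3       575.00       466.0966     1,398.2898
  4       575.00       434.5889     1,738.3556
  5       575.00       405.2111     2,026.0555
  6     5,575.00     3,663.2037    21,979.2221
  Σ                  6,005.1195    28,677.8308
Price P = Σ PV = 6,005.1195.
Macaulay duration = Σ(t·PV) / P = 28,677.8308 / 6,005.1195 = 4.77556 years.

4.78 years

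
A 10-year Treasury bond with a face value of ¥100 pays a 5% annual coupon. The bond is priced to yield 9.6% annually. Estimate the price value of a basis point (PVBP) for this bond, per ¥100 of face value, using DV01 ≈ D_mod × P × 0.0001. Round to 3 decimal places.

Periodic yield y = 0.096.
  t   CF        PV=CF/(1+0.096)^t    t·PV
  1         5.00         4.5620         4.5620
  2         5.00         4.1624         8.3249
  3         5.00         3.7979        11.3936
  4         5.00         3.4652        13.8608
  5         5.00         3.1617        15.8084
  6         5.00         2.8847        17.3084
  7         5.00         2.6321        18.4244
  8         5.00         2.4015        19.2121
  9         5.00         2.1912        19.7205
  10      105.00        41.9840       419.8399
  Σ                     71.2427       548.4551
P = 71.2427; D_Mac = 7.69840 yrs; D_mod = 7.02409 yrs.
DV01 ≈ 7.02409 × 71.2427 × 0.0001 = 0.050042.

¥0.050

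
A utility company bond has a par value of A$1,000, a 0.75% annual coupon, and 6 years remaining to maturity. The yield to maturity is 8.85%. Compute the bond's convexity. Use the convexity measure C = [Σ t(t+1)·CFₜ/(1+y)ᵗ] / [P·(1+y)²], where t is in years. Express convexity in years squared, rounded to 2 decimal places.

With y = 0.0885:
  t   CF        PV=CF/(1+0.0885)^t    t·PV        t(t+1)·PV
  1         7.50         6.8902         6.8902          13.7804
  2         7.50         6.3300        12.6600          37.9801
  3         7.50         5.8154        17.4461          69.7842
  4         7.50         5.3425        21.3701         106.8507
  5         7.50         4.9082        24.5408         147.2449
  6     1,007.50       605.7235     3,634.3413      25,440.3888
  Σ                    635.0098     3,717.2485      25,816.0292
P = 635.0098.
Convexity = Σ t(t+1)·PV / [P·(1+y)²] = 25,816.0292 / (635.0098 × 1.184832) = 34.31248.

34.31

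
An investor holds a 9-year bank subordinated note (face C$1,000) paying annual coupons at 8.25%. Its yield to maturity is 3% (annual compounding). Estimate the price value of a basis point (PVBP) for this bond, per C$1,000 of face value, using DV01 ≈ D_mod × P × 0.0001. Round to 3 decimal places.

C$0.969

Periodic yield y = 0.03.
  t   CF        PV=CF/(1+0.03)^t    t·PV
  1        82.50        80.0971        80.0971
  2        82.50        77.7642       155.5283
  3        82.50        75.4992       226.4976
  4        82.50        73.3002       293.2007
  5        82.50        71.1652       355.8261
  6        82.50        69.0925       414.5547
  7        82.50        67.0800       469.5603
  8        82.50        65.1263       521.0101
  9     1,082.50       829.6461     7,466.8150
  Σ                  1,408.7707     9,983.0900
P = 1,408.7707; D_Mac = 7.08638 yrs; D_mod = 6.87998 yrs.
DV01 ≈ 6.87998 × 1,408.7707 × 0.0001 = 0.969232.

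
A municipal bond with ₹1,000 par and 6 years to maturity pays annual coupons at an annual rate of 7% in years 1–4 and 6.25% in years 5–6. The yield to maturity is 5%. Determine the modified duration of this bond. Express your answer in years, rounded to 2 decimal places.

Periodic yield y = 0.05. First find Macaulay duration:
  t   CF        PV=CF/(1+0.05)^t    t·PV
  1        70.00        66.6667        66.6667
  2        70.00        63.4921       126.9841
  3        70.00        60.4686       181.4059
  4        70.00        57.5892       230.3567
  5        62.50        48.9704       244.8519
  6     1,062.50       792.8539     4,757.1232
  Σ                  1,090.0408     5,607.3885
P = 1,090.0408; Macaulay duration = 5,607.3885 / 1,090.0408 = 5.14420 years.
Modified duration = D_Mac / (1 + y) = 5.14420 / 1.05 = 4.89924 years.

4.90 years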